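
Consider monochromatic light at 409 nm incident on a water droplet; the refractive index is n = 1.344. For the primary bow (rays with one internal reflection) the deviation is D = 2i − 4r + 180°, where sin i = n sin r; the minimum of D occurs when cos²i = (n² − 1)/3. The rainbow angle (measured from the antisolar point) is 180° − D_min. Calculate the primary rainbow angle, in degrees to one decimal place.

40.5°

cos²i = (1.80634 − 1)/3 = 0.26878; i = arccos(0.51844) = 58.772°.
sin r = sin 58.772°/1.344 = 0.63625; r = 39.512°.
D_min = 2·58.772° − 4·39.512° + 180° = 139.495°.
Rainbow angle = 180° − D_min = 40.505°.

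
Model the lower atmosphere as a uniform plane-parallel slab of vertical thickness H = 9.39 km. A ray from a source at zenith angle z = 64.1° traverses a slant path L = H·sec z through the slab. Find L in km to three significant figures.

sec z = 1/cos 64.1° = 2.2894.
L = 9.39 × 2.2894 = 21.497 km.

21.5 km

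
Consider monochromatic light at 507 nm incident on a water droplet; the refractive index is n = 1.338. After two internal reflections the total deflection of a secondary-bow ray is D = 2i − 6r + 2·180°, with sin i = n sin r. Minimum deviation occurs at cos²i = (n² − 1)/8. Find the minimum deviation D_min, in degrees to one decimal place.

cos²i = (1.79024 − 1)/8 = 0.09878; i = arccos(0.31429) = 71.682°.
sin r = sin 71.682°/1.338 = 0.70951; r = 45.195°.
D_min = 2·71.682° − 6·45.195° + 360° = 232.193°.

232.2°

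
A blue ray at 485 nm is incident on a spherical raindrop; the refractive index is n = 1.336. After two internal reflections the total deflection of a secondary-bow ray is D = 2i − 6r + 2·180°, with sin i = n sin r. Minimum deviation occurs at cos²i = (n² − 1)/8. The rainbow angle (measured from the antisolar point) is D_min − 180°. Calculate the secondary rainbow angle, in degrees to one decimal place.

51.7°

cos²i = (1.78490 − 1)/8 = 0.09811; i = arccos(0.31323) = 71.746°.
sin r = sin 71.746°/1.336 = 0.71084; r = 45.303°.
D_min = 2·71.746° − 6·45.303° + 360° = 231.674°.
Rainbow angle = D_min − 180° = 51.674°.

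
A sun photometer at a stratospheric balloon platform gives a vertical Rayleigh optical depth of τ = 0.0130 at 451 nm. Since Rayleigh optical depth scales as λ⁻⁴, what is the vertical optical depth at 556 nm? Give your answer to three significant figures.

0.00563

τ(556 nm) = τ(451 nm) × (451/556)⁴ = 0.0130 × (0.8112)⁴ = 0.0130 × 0.4329 = 0.0056.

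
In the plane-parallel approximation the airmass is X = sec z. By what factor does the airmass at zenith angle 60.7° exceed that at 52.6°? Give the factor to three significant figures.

X(60.7°)/X(52.6°) = sec 60.7° / sec 52.6° = cos 52.6° / cos 60.7° = 0.6074/0.4894 = 1.2411.

1.24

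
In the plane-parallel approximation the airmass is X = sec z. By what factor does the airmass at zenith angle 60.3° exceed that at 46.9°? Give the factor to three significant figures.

X(60.3°)/X(46.9°) = sec 60.3° / sec 46.9° = cos 46.9° / cos 60.3° = 0.6833/0.4955 = 1.3791.

1.38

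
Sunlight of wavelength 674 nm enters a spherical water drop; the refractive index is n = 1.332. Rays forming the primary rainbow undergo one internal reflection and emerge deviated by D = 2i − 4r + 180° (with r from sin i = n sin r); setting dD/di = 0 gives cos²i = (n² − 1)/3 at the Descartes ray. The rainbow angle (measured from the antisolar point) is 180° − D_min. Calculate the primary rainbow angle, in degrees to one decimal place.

cos²i = (1.77422 − 1)/3 = 0.25807; i = arccos(0.50801) = 59.469°.
sin r = sin 59.469°/1.332 = 0.64666; r = 40.290°.
D_min = 2·59.469° − 4·40.290° + 180° = 137.776°.
Rainbow angle = 180° − D_min = 42.224°.

42.2°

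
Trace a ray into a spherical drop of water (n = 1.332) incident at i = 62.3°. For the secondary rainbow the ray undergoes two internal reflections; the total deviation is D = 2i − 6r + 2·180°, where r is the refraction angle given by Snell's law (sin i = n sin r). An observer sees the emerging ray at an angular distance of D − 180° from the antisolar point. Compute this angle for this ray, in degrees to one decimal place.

sin r = sin 62.3° / 1.332 = 0.8854/1.332 = 0.6647; r = 41.66°.
D = 2·62.3° − 6·41.66° + 2·180° = 124.60° − 249.96° + 360° = 234.64°.
Angle from antisolar point = D − 180° = 54.64°.

54.6°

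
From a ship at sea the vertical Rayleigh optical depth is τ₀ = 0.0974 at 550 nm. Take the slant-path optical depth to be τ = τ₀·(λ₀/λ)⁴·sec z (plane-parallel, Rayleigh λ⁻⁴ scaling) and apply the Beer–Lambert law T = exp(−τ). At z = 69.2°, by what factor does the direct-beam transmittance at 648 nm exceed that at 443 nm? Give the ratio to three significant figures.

Airmass: sec 69.2° = 2.8161.
τ(648 nm) = 0.0974 × (550/648)⁴ × 2.8161 = 0.0974 × 0.5190 × 2.8161 = 0.1423.
τ(443 nm) = 0.0974 × (550/443)⁴ × 2.8161 = 0.0974 × 2.3759 × 2.8161 = 0.6517.
T(648)/T(443) = exp(τ_B − τ_A) = exp(0.5093) = 1.6642.

1.66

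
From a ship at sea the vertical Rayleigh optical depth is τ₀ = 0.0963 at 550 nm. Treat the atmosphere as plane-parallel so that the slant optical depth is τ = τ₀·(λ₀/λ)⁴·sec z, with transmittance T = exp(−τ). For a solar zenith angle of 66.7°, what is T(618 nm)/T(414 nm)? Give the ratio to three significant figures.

Airmass: sec 66.7° = 2.5282.
τ(618 nm) = 0.0963 × (550/618)⁴ × 2.5282 = 0.0963 × 0.6273 × 2.5282 = 0.1527.
τ(414 nm) = 0.0963 × (550/414)⁴ × 2.5282 = 0.0963 × 3.1149 × 2.5282 = 0.7584.
T(618)/T(414) = exp(τ_B − τ_A) = exp(0.6056) = 1.8324.

1.83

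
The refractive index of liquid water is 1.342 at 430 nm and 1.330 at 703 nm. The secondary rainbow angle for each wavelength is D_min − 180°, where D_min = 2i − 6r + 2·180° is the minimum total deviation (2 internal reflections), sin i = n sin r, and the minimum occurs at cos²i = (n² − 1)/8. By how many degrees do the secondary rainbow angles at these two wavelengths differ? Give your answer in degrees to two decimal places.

3.12°

At 430 nm (n = 1.342): cos²i = 0.10012 → i = 71.554°, r = 44.981°, D_min = 233.222°, rainbow angle = 53.222°.
At 703 nm (n = 1.330): cos²i = 0.09611 → i = 71.940°, r = 45.630°, D_min = 230.101°, rainbow angle = 50.101°.
Angular width = |53.222° − 50.101°| = 3.121°.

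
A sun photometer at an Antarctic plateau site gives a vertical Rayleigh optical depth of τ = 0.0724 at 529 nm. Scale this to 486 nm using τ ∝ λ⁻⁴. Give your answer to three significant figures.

τ(486 nm) = τ(529 nm) × (529/486)⁴ = 0.0724 × (1.0885)⁴ = 0.0724 × 1.4037 = 0.1016.

0.102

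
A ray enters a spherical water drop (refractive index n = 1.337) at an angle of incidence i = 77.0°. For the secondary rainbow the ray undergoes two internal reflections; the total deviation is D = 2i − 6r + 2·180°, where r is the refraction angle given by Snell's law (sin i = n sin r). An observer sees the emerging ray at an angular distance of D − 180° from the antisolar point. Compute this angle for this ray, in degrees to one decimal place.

53.3°

sin r = sin 77.0° / 1.337 = 0.9744/1.337 = 0.7288; r = 46.78°.
D = 2·77.0° − 6·46.78° + 2·180° = 154.00° − 280.70° + 360° = 233.30°.
Angle from antisolar point = D − 180° = 53.30°.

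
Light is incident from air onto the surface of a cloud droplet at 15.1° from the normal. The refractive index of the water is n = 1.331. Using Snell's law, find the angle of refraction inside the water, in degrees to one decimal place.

11.3°

Snell: sin θ_r = sin θ_i / n = sin 15.1° / 1.331 = 0.2605 / 1.331 = 0.1957.
θ_r = arcsin(0.1957) = 11.29°.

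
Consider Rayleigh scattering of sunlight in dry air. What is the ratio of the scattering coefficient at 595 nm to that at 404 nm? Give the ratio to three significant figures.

0.213

Rayleigh scattering ∝ λ⁻⁴, so the ratio of coefficients is the inverse fourth power of the wavelength ratio.
σ(595)/σ(404) = (404/595)⁴ = (0.6790)⁴ = 0.2125.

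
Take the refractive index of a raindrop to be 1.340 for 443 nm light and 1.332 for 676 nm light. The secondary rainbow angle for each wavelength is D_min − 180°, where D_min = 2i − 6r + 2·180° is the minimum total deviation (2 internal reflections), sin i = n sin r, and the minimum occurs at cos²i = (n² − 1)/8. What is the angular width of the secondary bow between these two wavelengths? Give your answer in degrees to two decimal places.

2.08°

At 443 nm (n = 1.340): cos²i = 0.09945 → i = 71.618°, r = 45.088°, D_min = 232.709°, rainbow angle = 52.709°.
At 676 nm (n = 1.332): cos²i = 0.09678 → i = 71.875°, r = 45.520°, D_min = 230.628°, rainbow angle = 50.628°.
Angular width = |52.709° − 50.628°| = 2.080°.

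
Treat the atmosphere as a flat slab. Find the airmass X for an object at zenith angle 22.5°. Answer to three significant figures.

1.08

X = sec z = 1/cos 22.5° = 1/0.9239 = 1.0824.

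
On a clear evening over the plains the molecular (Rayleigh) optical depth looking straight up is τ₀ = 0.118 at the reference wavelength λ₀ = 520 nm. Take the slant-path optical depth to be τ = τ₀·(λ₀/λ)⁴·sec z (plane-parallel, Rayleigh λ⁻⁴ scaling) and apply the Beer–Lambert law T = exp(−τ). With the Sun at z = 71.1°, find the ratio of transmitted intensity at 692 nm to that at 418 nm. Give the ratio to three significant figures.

Airmass: sec 71.1° = 3.0872.
τ(692 nm) = 0.118 × (520/692)⁴ × 3.0872 = 0.118 × 0.3189 × 3.0872 = 0.1162.
τ(418 nm) = 0.118 × (520/418)⁴ × 3.0872 = 0.118 × 2.3950 × 3.0872 = 0.8725.
T(692)/T(418) = exp(τ_B − τ_A) = exp(0.7563) = 2.1304.

2.13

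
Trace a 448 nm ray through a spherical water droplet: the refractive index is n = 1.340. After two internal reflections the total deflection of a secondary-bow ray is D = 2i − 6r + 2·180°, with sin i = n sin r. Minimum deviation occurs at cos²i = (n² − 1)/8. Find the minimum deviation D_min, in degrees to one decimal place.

232.7°

cos²i = (1.79560 − 1)/8 = 0.09945; i = arccos(0.31536) = 71.618°.
sin r = sin 71.618°/1.340 = 0.70819; r = 45.088°.
D_min = 2·71.618° − 6·45.088° + 360° = 232.709°.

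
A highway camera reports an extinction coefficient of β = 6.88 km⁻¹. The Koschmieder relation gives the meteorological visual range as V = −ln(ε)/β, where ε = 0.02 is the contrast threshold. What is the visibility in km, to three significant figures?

V = −ln(0.02) / 6.88 = 3.912 / 6.88 = 0.5686 km.

0.569 km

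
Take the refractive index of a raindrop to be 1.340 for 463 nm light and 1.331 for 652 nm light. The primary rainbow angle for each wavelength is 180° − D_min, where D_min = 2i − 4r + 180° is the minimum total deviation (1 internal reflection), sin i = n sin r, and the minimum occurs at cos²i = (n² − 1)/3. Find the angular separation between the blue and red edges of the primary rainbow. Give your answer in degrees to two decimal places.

1.30°

At 463 nm (n = 1.340): cos²i = 0.26520 → i = 59.004°, r = 39.770°, D_min = 138.929°, rainbow angle = 41.071°.
At 652 nm (n = 1.331): cos²i = 0.25719 → i = 59.527°, r = 40.356°, D_min = 137.630°, rainbow angle = 42.370°.
Angular width = |41.071° − 42.370°| = 1.299°.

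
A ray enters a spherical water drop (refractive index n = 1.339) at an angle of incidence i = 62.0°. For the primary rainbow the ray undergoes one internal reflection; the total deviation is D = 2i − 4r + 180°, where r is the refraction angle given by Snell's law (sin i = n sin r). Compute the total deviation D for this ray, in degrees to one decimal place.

sin r = sin 62.0° / 1.339 = 0.8829/1.339 = 0.6594; r = 41.25°.
D = 2·62.0° − 4·41.25° + 180° = 124.00° − 165.02° + 180° = 138.98°.

139.0°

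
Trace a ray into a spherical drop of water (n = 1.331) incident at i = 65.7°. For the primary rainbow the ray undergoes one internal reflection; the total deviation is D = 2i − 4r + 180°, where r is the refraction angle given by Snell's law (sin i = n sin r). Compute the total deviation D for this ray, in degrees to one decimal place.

138.5°

sin r = sin 65.7° / 1.331 = 0.9114/1.331 = 0.6848; r = 43.22°.
D = 2·65.7° − 4·43.22° + 180° = 131.40° − 172.86° + 180° = 138.54°.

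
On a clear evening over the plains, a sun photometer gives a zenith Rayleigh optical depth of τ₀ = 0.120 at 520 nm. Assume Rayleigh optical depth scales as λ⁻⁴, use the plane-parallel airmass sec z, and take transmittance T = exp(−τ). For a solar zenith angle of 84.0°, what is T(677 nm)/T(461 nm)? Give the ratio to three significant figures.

Airmass: sec 84.0° = 9.5668.
τ(677 nm) = 0.120 × (520/677)⁴ × 9.5668 = 0.120 × 0.3481 × 9.5668 = 0.3996.
τ(461 nm) = 0.120 × (520/461)⁴ × 9.5668 = 0.120 × 1.6189 × 9.5668 = 1.8585.
T(677)/T(461) = exp(τ_B − τ_A) = exp(1.4589) = 4.3012.

4.30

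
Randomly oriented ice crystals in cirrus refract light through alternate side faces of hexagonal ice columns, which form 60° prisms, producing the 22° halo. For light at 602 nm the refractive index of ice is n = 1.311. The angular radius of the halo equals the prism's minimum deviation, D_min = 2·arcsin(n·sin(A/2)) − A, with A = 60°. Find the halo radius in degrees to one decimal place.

n·sin(A/2) = 1.311 × sin 30° = 1.311 × 0.5000 = 0.6555.
D_min = 2·arcsin(0.6555) − 60° = 2 × 40.958° − 60° = 21.915°.

21.9°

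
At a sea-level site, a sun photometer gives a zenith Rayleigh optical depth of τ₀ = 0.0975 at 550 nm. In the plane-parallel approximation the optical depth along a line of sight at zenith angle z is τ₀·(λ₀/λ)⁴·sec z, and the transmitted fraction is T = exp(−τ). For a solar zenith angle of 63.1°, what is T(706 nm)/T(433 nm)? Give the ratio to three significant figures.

Airmass: sec 63.1° = 2.2103.
τ(706 nm) = 0.0975 × (550/706)⁴ × 2.2103 = 0.0975 × 0.3683 × 2.2103 = 0.0794.
τ(433 nm) = 0.0975 × (550/433)⁴ × 2.2103 = 0.0975 × 2.6031 × 2.2103 = 0.5610.
T(706)/T(433) = exp(τ_B − τ_A) = exp(0.4816) = 1.6187.

1.62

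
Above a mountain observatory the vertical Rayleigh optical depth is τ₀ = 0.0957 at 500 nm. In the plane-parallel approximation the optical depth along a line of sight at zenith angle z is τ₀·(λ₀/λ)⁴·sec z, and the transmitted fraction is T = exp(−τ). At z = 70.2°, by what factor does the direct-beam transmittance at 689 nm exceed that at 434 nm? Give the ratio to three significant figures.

Airmass: sec 70.2° = 2.9521.
τ(689 nm) = 0.0957 × (500/689)⁴ × 2.9521 = 0.0957 × 0.2773 × 2.9521 = 0.0784.
τ(434 nm) = 0.0957 × (500/434)⁴ × 2.9521 = 0.0957 × 1.7617 × 2.9521 = 0.4977.
T(689)/T(434) = exp(τ_B − τ_A) = exp(0.4193) = 1.5210.

1.52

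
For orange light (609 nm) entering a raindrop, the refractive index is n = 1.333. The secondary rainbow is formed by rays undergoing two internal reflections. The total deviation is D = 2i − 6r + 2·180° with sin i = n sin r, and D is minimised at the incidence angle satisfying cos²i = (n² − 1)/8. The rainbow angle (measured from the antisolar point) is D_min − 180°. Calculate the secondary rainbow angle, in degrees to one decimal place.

50.9°

cos²i = (1.77689 − 1)/8 = 0.09711; i = arccos(0.31163) = 71.843°.
sin r = sin 71.843°/1.333 = 0.71283; r = 45.466°.
D_min = 2·71.843° − 6·45.466° + 360° = 230.891°.
Rainbow angle = D_min − 180° = 50.891°.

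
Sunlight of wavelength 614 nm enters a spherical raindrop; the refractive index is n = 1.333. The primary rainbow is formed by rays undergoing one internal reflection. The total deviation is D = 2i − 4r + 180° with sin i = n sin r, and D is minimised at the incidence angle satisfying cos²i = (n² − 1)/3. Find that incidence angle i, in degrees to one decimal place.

cos²i = (1.333² − 1)/3 = (1.77689 − 1)/3 = 0.25896.
cos i = 0.50888, so i = 59.410°.

59.4°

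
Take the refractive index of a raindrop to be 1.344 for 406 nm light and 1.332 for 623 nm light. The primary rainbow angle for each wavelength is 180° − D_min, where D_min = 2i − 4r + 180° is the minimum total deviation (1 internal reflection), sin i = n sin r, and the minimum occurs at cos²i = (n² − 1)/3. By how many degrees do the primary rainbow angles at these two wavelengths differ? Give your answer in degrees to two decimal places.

At 406 nm (n = 1.344): cos²i = 0.26878 → i = 58.772°, r = 39.512°, D_min = 139.495°, rainbow angle = 40.505°.
At 623 nm (n = 1.332): cos²i = 0.25807 → i = 59.469°, r = 40.290°, D_min = 137.776°, rainbow angle = 42.224°.
Angular width = |40.505° − 42.224°| = 1.719°.

1.72°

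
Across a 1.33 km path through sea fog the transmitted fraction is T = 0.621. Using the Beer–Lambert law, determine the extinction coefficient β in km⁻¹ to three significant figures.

Beer–Lambert: T = exp(−βL) ⇒ β = −ln(T)/L = −ln(0.621)/1.33 = 0.4764/1.33 = 0.3582 km⁻¹.

0.358 km⁻¹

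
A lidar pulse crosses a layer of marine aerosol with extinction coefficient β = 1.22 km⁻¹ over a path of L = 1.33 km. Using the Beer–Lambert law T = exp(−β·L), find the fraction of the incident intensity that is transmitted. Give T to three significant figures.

τ = β·L = 1.22 × 1.33 = 1.6226.
T = exp(−1.6226) = 0.1974.

0.197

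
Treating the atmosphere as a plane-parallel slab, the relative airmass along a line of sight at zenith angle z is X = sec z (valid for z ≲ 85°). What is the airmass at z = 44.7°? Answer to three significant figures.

1.41

X = sec z = 1/cos 44.7° = 1/0.7108 = 1.4069.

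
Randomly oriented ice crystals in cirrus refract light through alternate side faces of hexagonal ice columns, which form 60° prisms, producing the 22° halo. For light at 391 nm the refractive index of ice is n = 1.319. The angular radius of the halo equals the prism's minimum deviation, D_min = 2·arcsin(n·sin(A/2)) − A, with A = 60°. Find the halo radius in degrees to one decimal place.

22.5°

n·sin(A/2) = 1.319 × sin 30° = 1.319 × 0.5000 = 0.6595.
D_min = 2·arcsin(0.6595) − 60° = 2 × 41.262° − 60° = 22.524°.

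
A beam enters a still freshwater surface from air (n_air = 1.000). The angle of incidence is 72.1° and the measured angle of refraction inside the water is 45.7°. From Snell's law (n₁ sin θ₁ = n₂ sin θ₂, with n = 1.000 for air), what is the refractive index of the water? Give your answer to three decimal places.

1.330

n = sin θ_i / sin θ_r = sin 72.1° / sin 45.7° = 0.9516 / 0.7157 = 1.3296.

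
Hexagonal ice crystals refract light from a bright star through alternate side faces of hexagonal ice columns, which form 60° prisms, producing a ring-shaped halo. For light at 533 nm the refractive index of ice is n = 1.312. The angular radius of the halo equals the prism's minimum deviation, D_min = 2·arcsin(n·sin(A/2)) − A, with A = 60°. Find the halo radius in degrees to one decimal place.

n·sin(A/2) = 1.312 × sin 30° = 1.312 × 0.5000 = 0.6560.
D_min = 2·arcsin(0.6560) − 60° = 2 × 40.996° − 60° = 21.991°.

22.0°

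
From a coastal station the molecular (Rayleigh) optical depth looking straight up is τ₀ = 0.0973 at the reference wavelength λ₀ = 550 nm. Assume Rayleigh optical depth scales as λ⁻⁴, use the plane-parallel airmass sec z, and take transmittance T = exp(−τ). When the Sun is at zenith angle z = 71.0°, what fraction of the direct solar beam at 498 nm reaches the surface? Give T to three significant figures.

0.641

sec 71.0° = 3.0716.
τ = 0.0973 × (550/498)⁴ × 3.0716 = 0.0973 × 1.4878 × 3.0716 = 0.4446.
T = exp(−0.4446) = 0.6411.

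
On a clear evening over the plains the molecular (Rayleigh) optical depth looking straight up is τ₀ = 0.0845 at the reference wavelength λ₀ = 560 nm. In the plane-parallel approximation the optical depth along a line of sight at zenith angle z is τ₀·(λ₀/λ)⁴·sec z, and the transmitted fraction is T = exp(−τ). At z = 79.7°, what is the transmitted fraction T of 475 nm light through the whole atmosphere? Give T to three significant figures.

sec 79.7° = 5.5928.
τ = 0.0845 × (560/475)⁴ × 5.5928 = 0.0845 × 1.9319 × 5.5928 = 0.9130.
T = exp(−0.9130) = 0.4013.

0.401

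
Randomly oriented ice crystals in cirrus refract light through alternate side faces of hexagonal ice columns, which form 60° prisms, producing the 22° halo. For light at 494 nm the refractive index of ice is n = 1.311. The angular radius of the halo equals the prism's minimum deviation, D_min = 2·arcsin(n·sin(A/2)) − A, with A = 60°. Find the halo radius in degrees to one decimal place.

21.9°

n·sin(A/2) = 1.311 × sin 30° = 1.311 × 0.5000 = 0.6555.
D_min = 2·arcsin(0.6555) − 60° = 2 × 40.958° − 60° = 21.915°.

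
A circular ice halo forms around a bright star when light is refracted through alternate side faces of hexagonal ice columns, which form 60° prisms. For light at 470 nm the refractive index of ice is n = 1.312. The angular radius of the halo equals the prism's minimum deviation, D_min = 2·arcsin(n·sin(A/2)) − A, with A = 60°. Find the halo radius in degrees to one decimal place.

n·sin(A/2) = 1.312 × sin 30° = 1.312 × 0.5000 = 0.6560.
D_min = 2·arcsin(0.6560) − 60° = 2 × 40.996° − 60° = 21.991°.

22.0°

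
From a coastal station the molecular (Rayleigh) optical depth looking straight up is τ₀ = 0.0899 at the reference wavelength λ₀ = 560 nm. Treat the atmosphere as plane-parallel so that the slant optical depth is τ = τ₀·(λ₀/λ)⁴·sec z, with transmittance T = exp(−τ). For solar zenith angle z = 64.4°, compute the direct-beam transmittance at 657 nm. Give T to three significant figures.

sec 64.4° = 2.3144.
τ = 0.0899 × (560/657)⁴ × 2.3144 = 0.0899 × 0.5278 × 2.3144 = 0.1098.
T = exp(−0.1098) = 0.8960.

0.896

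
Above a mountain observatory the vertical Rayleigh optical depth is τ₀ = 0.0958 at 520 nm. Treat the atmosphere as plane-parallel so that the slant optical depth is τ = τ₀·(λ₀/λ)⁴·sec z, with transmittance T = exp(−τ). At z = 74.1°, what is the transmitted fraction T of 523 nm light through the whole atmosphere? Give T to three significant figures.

0.711

sec 74.1° = 3.6502.
τ = 0.0958 × (520/523)⁴ × 3.6502 = 0.0958 × 0.9773 × 3.6502 = 0.3417.
T = exp(−0.3417) = 0.7105.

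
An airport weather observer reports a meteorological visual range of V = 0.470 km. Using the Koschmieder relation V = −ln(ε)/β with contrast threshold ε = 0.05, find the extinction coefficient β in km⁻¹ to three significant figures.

β = −ln(0.05) / V = 2.996 / 0.470 = 6.3739 km⁻¹.

6.37 km⁻¹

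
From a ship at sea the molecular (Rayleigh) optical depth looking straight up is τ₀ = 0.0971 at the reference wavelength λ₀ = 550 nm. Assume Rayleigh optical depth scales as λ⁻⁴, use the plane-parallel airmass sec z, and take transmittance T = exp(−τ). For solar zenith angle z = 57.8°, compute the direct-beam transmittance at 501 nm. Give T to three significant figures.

sec 57.8° = 1.8766.
τ = 0.0971 × (550/501)⁴ × 1.8766 = 0.0971 × 1.4524 × 1.8766 = 0.2647.
T = exp(−0.2647) = 0.7675.

0.767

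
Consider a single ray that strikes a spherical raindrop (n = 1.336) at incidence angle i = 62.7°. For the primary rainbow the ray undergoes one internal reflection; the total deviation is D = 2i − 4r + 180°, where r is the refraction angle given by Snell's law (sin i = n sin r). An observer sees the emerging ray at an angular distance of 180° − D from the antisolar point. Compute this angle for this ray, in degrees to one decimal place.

sin r = sin 62.7° / 1.336 = 0.8886/1.336 = 0.6651; r = 41.69°.
D = 2·62.7° − 4·41.69° + 180° = 125.40° − 166.77° + 180° = 138.63°.
Angle from antisolar point = 180° − D = 41.37°.

41.4°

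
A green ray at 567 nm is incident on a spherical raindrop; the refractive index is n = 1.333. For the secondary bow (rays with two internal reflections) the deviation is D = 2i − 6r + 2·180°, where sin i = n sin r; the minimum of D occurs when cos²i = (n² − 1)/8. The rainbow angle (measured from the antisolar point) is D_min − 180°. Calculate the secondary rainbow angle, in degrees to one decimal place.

cos²i = (1.77689 − 1)/8 = 0.09711; i = arccos(0.31163) = 71.843°.
sin r = sin 71.843°/1.333 = 0.71283; r = 45.466°.
D_min = 2·71.843° − 6·45.466° + 360° = 230.891°.
Rainbow angle = D_min − 180° = 50.891°.

50.9°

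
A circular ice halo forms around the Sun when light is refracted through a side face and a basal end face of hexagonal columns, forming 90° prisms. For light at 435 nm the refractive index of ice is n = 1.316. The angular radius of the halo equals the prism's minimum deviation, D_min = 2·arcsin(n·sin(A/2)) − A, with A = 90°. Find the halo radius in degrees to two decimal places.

47.04°

n·sin(A/2) = 1.316 × sin 45° = 1.316 × 0.7071 = 0.9306.
D_min = 2·arcsin(0.9306) − 90° = 2 × 68.521° − 90° = 47.042°.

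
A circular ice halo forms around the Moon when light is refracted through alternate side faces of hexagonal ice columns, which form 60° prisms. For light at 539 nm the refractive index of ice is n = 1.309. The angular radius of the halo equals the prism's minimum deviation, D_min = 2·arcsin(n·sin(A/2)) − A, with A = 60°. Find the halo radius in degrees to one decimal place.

n·sin(A/2) = 1.309 × sin 30° = 1.309 × 0.5000 = 0.6545.
D_min = 2·arcsin(0.6545) − 60° = 2 × 40.882° − 60° = 21.763°.

21.8°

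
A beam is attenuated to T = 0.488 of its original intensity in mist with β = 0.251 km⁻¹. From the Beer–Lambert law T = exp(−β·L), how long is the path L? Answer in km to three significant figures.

2.86 km

Beer–Lambert: T = exp(−βL) ⇒ L = −ln(T)/β = −ln(0.488)/0.251 = 0.7174/0.251 = 2.858 km.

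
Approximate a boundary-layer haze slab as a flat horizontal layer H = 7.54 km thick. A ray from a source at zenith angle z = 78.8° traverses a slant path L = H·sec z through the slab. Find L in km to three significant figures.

sec z = 1/cos 78.8° = 5.1484.
L = 7.54 × 5.1484 = 38.819 km.

38.8 km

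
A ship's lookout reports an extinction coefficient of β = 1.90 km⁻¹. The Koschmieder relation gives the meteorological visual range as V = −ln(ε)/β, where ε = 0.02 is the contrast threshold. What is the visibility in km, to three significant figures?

2.06 km

V = −ln(0.02) / 1.90 = 3.912 / 1.90 = 2.0590 km.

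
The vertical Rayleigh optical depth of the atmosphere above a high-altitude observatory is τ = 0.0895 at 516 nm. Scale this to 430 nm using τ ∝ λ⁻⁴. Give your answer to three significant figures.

0.186

τ(430 nm) = τ(516 nm) × (516/430)⁴ = 0.0895 × (1.2000)⁴ = 0.0895 × 2.0736 = 0.1856.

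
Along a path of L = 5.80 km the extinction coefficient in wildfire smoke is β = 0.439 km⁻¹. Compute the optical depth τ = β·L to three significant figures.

τ = β·L = 0.439 × 5.80 = 2.5462.

2.55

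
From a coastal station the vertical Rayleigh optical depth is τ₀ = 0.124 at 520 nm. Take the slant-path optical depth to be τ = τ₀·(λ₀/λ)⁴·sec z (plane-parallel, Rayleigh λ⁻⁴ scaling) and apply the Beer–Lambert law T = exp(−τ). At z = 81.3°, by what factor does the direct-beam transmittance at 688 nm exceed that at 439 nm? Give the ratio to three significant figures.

3.84

Airmass: sec 81.3° = 6.6111.
τ(688 nm) = 0.124 × (520/688)⁴ × 6.6111 = 0.124 × 0.3263 × 6.6111 = 0.2675.
τ(439 nm) = 0.124 × (520/439)⁴ × 6.6111 = 0.124 × 1.9686 × 6.6111 = 1.6138.
T(688)/T(439) = exp(τ_B − τ_A) = exp(1.3463) = 3.8431.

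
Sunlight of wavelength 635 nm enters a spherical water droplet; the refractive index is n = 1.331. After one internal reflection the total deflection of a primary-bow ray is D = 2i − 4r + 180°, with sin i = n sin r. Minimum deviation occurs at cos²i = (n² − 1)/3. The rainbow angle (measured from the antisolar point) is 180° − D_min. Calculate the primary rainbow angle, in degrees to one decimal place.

cos²i = (1.77156 − 1)/3 = 0.25719; i = arccos(0.50714) = 59.527°.
sin r = sin 59.527°/1.331 = 0.64753; r = 40.356°.
D_min = 2·59.527° − 4·40.356° + 180° = 137.630°.
Rainbow angle = 180° − D_min = 42.370°.

42.4°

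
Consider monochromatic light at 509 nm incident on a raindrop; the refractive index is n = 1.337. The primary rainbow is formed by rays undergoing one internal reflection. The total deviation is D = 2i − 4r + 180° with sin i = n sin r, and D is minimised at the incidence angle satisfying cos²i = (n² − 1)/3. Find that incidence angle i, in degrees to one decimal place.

59.2°

cos²i = (1.337² − 1)/3 = (1.78757 − 1)/3 = 0.26252.
cos i = 0.51237, so i = 59.178°.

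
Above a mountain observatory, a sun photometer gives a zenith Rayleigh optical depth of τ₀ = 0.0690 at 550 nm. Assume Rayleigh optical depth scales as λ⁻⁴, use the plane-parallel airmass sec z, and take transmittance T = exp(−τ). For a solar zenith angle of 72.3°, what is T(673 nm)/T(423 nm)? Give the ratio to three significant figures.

Airmass: sec 72.3° = 3.2891.
τ(673 nm) = 0.0690 × (550/673)⁴ × 3.2891 = 0.0690 × 0.4461 × 3.2891 = 0.1012.
τ(423 nm) = 0.0690 × (550/423)⁴ × 3.2891 = 0.0690 × 2.8582 × 3.2891 = 0.6487.
T(673)/T(423) = exp(τ_B − τ_A) = exp(0.5474) = 1.7288.

1.73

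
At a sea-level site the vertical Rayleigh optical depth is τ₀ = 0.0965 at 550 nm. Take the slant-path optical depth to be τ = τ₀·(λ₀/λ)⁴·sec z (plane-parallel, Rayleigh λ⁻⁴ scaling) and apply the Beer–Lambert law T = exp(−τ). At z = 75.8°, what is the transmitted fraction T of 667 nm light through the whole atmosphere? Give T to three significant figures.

sec 75.8° = 4.0765.
τ = 0.0965 × (550/667)⁴ × 4.0765 = 0.0965 × 0.4623 × 4.0765 = 0.1819.
T = exp(−0.1819) = 0.8337.

0.834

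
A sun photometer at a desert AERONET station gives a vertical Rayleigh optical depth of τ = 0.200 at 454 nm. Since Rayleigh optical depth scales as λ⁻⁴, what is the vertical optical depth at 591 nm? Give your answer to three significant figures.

τ(591 nm) = τ(454 nm) × (454/591)⁴ = 0.200 × (0.7682)⁴ = 0.200 × 0.3482 = 0.0696.

0.0696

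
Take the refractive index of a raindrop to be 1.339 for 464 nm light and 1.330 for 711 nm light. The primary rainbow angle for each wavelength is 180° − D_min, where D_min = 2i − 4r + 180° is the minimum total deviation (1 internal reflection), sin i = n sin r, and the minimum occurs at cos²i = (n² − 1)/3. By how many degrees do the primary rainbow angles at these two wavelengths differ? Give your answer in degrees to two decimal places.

At 464 nm (n = 1.339): cos²i = 0.26431 → i = 59.062°, r = 39.834°, D_min = 138.786°, rainbow angle = 41.214°.
At 711 nm (n = 1.330): cos²i = 0.25630 → i = 59.585°, r = 40.422°, D_min = 137.484°, rainbow angle = 42.516°.
Angular width = |41.214° − 42.516°| = 1.303°.

1.30°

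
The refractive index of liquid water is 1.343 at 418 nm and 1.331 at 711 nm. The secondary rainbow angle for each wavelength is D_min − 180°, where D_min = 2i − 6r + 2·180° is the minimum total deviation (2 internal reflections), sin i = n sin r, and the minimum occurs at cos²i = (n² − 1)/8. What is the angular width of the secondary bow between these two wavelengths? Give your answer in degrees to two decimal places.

3.11°

At 418 nm (n = 1.343): cos²i = 0.10046 → i = 71.522°, r = 44.928°, D_min = 233.478°, rainbow angle = 53.478°.
At 711 nm (n = 1.331): cos²i = 0.09645 → i = 71.907°, r = 45.575°, D_min = 230.365°, rainbow angle = 50.365°.
Angular width = |53.478° − 50.365°| = 3.113°.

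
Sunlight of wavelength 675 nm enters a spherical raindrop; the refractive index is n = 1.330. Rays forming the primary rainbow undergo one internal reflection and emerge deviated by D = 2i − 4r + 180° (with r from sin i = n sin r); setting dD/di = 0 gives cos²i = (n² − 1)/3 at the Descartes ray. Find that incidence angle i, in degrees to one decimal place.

59.6°

cos²i = (1.330² − 1)/3 = (1.76890 − 1)/3 = 0.25630.
cos i = 0.50626, so i = 59.585°.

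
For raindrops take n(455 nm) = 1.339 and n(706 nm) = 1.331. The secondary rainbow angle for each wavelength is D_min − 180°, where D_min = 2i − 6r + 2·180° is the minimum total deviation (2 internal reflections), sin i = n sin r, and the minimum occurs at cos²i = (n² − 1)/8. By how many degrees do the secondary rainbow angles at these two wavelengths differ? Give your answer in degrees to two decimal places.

At 455 nm (n = 1.339): cos²i = 0.09912 → i = 71.650°, r = 45.141°, D_min = 232.451°, rainbow angle = 52.451°.
At 706 nm (n = 1.331): cos²i = 0.09645 → i = 71.907°, r = 45.575°, D_min = 230.365°, rainbow angle = 50.365°.
Angular width = |52.451° − 50.365°| = 2.086°.

2.09°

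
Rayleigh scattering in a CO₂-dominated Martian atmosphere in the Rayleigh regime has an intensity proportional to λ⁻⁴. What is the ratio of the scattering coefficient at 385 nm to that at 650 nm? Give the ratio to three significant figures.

8.12

Rayleigh scattering ∝ λ⁻⁴, so the ratio of coefficients is the inverse fourth power of the wavelength ratio.
σ(385)/σ(650) = (650/385)⁴ = (1.6883)⁴ = 8.125.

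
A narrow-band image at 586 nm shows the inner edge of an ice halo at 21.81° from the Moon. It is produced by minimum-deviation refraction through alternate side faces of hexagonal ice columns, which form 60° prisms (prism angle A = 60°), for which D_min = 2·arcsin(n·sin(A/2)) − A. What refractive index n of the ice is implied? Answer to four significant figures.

1.310

Rearranging: n = sin((D_min + A)/2) / sin(A/2).
(D_min + A)/2 = (21.81° + 60°)/2 = 40.905°.
n = sin 40.905° / sin 30° = 0.6548 / 0.5000 = 1.3096.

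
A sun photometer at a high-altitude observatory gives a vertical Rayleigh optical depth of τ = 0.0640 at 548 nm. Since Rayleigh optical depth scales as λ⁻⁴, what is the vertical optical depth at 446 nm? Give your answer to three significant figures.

τ(446 nm) = τ(548 nm) × (548/446)⁴ = 0.0640 × (1.2287)⁴ = 0.0640 × 2.2792 = 0.1459.

0.146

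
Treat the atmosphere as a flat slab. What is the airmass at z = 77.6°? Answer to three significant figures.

X = sec z = 1/cos 77.6° = 1/0.2147 = 4.6569.

4.66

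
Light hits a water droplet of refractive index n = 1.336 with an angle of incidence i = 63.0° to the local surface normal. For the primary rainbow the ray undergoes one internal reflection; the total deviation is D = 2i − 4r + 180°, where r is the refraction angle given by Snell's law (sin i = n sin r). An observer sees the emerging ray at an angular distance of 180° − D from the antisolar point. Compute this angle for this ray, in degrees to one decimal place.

41.3°

sin r = sin 63.0° / 1.336 = 0.8910/1.336 = 0.6669; r = 41.83°.
D = 2·63.0° − 4·41.83° + 180° = 126.00° − 167.32° + 180° = 138.68°.
Angle from antisolar point = 180° − D = 41.32°.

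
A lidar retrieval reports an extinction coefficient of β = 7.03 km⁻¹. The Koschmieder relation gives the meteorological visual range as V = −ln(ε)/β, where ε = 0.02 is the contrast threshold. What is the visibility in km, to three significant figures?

0.556 km

V = −ln(0.02) / 7.03 = 3.912 / 7.03 = 0.5565 km.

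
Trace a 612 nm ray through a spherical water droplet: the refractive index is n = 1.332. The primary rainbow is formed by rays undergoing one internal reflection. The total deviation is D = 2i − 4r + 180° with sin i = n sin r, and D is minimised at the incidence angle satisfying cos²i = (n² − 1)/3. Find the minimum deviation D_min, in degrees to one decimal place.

cos²i = (1.77422 − 1)/3 = 0.25807; i = arccos(0.50801) = 59.469°.
sin r = sin 59.469°/1.332 = 0.64666; r = 40.290°.
D_min = 2·59.469° − 4·40.290° + 180° = 137.776°.

137.8°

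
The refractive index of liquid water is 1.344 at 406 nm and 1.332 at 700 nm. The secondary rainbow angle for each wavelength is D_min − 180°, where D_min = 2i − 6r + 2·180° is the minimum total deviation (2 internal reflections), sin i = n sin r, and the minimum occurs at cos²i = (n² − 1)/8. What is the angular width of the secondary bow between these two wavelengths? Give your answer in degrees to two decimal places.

At 406 nm (n = 1.344): cos²i = 0.10079 → i = 71.490°, r = 44.874°, D_min = 233.733°, rainbow angle = 53.733°.
At 700 nm (n = 1.332): cos²i = 0.09678 → i = 71.875°, r = 45.520°, D_min = 230.628°, rainbow angle = 50.628°.
Angular width = |53.733° − 50.628°| = 3.104°.

3.10°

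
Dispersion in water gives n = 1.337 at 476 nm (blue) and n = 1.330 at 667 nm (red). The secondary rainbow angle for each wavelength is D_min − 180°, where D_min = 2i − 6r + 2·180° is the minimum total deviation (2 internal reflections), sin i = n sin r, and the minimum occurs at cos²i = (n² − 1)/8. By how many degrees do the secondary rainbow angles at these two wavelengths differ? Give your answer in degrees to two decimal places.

At 476 nm (n = 1.337): cos²i = 0.09845 → i = 71.714°, r = 45.249°, D_min = 231.934°, rainbow angle = 51.934°.
At 667 nm (n = 1.330): cos²i = 0.09611 → i = 71.940°, r = 45.630°, D_min = 230.101°, rainbow angle = 50.101°.
Angular width = |51.934° − 50.101°| = 1.832°.

1.83°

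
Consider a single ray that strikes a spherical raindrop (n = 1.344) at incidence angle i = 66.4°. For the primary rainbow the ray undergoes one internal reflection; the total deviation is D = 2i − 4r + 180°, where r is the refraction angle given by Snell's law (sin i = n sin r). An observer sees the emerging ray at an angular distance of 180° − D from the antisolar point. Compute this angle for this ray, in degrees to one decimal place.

39.1°

sin r = sin 66.4° / 1.344 = 0.9164/1.344 = 0.6818; r = 42.99°.
D = 2·66.4° − 4·42.99° + 180° = 132.80° − 171.94° + 180° = 140.86°.
Angle from antisolar point = 180° − D = 39.14°.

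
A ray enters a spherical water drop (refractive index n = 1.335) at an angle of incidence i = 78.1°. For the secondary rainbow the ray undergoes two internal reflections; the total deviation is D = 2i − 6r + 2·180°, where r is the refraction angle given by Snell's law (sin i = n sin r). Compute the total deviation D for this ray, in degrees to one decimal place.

sin r = sin 78.1° / 1.335 = 0.9785/1.335 = 0.7330; r = 47.14°.
D = 2·78.1° − 6·47.14° + 2·180° = 156.20° − 282.81° + 360° = 233.39°.

233.4°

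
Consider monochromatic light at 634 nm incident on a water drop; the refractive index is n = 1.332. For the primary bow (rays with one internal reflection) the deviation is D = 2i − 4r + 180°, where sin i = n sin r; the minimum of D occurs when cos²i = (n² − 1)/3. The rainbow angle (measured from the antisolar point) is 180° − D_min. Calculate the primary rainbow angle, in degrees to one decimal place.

42.2°

cos²i = (1.77422 − 1)/3 = 0.25807; i = arccos(0.50801) = 59.469°.
sin r = sin 59.469°/1.332 = 0.64666; r = 40.290°.
D_min = 2·59.469° − 4·40.290° + 180° = 137.776°.
Rainbow angle = 180° − D_min = 42.224°.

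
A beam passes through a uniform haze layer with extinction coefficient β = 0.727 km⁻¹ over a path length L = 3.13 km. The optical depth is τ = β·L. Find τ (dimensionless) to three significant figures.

τ = β·L = 0.727 × 3.13 = 2.2755.

2.28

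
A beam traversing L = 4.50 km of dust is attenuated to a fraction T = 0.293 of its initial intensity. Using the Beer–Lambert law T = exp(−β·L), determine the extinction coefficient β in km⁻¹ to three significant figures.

0.273 km⁻¹

Beer–Lambert: T = exp(−βL) ⇒ β = −ln(T)/L = −ln(0.293)/4.50 = 1.2276/4.50 = 0.2728 km⁻¹.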